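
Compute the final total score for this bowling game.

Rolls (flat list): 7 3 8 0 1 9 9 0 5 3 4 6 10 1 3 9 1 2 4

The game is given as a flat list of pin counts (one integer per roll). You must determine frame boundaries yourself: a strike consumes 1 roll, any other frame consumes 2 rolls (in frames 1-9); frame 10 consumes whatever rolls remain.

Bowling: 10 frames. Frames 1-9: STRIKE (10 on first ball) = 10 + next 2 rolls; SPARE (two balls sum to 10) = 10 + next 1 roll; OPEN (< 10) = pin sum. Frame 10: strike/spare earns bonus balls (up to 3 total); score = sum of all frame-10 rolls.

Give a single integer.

Frame 1: SPARE (7+3=10). 10 + next roll (8) = 18. Cumulative: 18
Frame 2: OPEN (8+0=8). Cumulative: 26
Frame 3: SPARE (1+9=10). 10 + next roll (9) = 19. Cumulative: 45
Frame 4: OPEN (9+0=9). Cumulative: 54
Frame 5: OPEN (5+3=8). Cumulative: 62
Frame 6: SPARE (4+6=10). 10 + next roll (10) = 20. Cumulative: 82
Frame 7: STRIKE. 10 + next two rolls (1+3) = 14. Cumulative: 96
Frame 8: OPEN (1+3=4). Cumulative: 100
Frame 9: SPARE (9+1=10). 10 + next roll (2) = 12. Cumulative: 112
Frame 10: OPEN. Sum of all frame-10 rolls (2+4) = 6. Cumulative: 118

Answer: 118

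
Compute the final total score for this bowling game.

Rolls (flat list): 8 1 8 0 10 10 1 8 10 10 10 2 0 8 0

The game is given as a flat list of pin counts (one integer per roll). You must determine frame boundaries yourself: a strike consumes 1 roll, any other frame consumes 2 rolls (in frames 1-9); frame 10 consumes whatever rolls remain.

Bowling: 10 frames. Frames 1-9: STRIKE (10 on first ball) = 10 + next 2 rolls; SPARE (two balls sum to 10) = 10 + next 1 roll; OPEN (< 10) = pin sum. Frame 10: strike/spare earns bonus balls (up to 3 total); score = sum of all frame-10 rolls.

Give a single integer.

Answer: 140

Derivation:
Frame 1: OPEN (8+1=9). Cumulative: 9
Frame 2: OPEN (8+0=8). Cumulative: 17
Frame 3: STRIKE. 10 + next two rolls (10+1) = 21. Cumulative: 38
Frame 4: STRIKE. 10 + next two rolls (1+8) = 19. Cumulative: 57
Frame 5: OPEN (1+8=9). Cumulative: 66
Frame 6: STRIKE. 10 + next two rolls (10+10) = 30. Cumulative: 96
Frame 7: STRIKE. 10 + next two rolls (10+2) = 22. Cumulative: 118
Frame 8: STRIKE. 10 + next two rolls (2+0) = 12. Cumulative: 130
Frame 9: OPEN (2+0=2). Cumulative: 132
Frame 10: OPEN. Sum of all frame-10 rolls (8+0) = 8. Cumulative: 140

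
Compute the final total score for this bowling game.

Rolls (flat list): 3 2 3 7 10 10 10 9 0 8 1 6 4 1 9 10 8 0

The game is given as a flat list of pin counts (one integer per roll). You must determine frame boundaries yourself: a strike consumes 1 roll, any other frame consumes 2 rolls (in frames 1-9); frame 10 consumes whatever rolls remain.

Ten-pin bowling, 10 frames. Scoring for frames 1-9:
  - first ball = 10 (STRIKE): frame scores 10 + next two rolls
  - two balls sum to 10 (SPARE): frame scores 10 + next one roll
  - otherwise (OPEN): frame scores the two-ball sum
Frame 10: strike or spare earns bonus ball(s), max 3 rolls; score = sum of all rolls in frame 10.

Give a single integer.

Frame 1: OPEN (3+2=5). Cumulative: 5
Frame 2: SPARE (3+7=10). 10 + next roll (10) = 20. Cumulative: 25
Frame 3: STRIKE. 10 + next two rolls (10+10) = 30. Cumulative: 55
Frame 4: STRIKE. 10 + next two rolls (10+9) = 29. Cumulative: 84
Frame 5: STRIKE. 10 + next two rolls (9+0) = 19. Cumulative: 103
Frame 6: OPEN (9+0=9). Cumulative: 112
Frame 7: OPEN (8+1=9). Cumulative: 121
Frame 8: SPARE (6+4=10). 10 + next roll (1) = 11. Cumulative: 132
Frame 9: SPARE (1+9=10). 10 + next roll (10) = 20. Cumulative: 152
Frame 10: STRIKE. Sum of all frame-10 rolls (10+8+0) = 18. Cumulative: 170

Answer: 170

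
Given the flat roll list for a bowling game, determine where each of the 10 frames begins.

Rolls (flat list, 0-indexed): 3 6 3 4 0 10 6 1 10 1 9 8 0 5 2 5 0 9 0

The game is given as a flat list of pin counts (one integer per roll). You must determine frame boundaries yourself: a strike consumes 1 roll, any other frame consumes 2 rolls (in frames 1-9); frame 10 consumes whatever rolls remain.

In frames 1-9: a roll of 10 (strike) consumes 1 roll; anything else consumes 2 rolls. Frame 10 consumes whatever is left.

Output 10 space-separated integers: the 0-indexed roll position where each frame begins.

Frame 1 starts at roll index 0: rolls=3,6 (sum=9), consumes 2 rolls
Frame 2 starts at roll index 2: rolls=3,4 (sum=7), consumes 2 rolls
Frame 3 starts at roll index 4: rolls=0,10 (sum=10), consumes 2 rolls
Frame 4 starts at roll index 6: rolls=6,1 (sum=7), consumes 2 rolls
Frame 5 starts at roll index 8: roll=10 (strike), consumes 1 roll
Frame 6 starts at roll index 9: rolls=1,9 (sum=10), consumes 2 rolls
Frame 7 starts at roll index 11: rolls=8,0 (sum=8), consumes 2 rolls
Frame 8 starts at roll index 13: rolls=5,2 (sum=7), consumes 2 rolls
Frame 9 starts at roll index 15: rolls=5,0 (sum=5), consumes 2 rolls
Frame 10 starts at roll index 17: 2 remaining rolls

Answer: 0 2 4 6 8 9 11 13 15 17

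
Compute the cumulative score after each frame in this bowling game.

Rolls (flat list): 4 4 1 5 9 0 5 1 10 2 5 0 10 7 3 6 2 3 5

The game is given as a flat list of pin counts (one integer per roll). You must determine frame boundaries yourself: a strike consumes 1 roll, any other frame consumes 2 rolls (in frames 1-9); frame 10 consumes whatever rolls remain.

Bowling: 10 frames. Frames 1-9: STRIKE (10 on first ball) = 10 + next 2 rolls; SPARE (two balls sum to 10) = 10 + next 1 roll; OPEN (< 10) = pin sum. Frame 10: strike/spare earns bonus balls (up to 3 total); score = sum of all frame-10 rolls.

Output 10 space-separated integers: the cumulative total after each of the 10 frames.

Frame 1: OPEN (4+4=8). Cumulative: 8
Frame 2: OPEN (1+5=6). Cumulative: 14
Frame 3: OPEN (9+0=9). Cumulative: 23
Frame 4: OPEN (5+1=6). Cumulative: 29
Frame 5: STRIKE. 10 + next two rolls (2+5) = 17. Cumulative: 46
Frame 6: OPEN (2+5=7). Cumulative: 53
Frame 7: SPARE (0+10=10). 10 + next roll (7) = 17. Cumulative: 70
Frame 8: SPARE (7+3=10). 10 + next roll (6) = 16. Cumulative: 86
Frame 9: OPEN (6+2=8). Cumulative: 94
Frame 10: OPEN. Sum of all frame-10 rolls (3+5) = 8. Cumulative: 102

Answer: 8 14 23 29 46 53 70 86 94 102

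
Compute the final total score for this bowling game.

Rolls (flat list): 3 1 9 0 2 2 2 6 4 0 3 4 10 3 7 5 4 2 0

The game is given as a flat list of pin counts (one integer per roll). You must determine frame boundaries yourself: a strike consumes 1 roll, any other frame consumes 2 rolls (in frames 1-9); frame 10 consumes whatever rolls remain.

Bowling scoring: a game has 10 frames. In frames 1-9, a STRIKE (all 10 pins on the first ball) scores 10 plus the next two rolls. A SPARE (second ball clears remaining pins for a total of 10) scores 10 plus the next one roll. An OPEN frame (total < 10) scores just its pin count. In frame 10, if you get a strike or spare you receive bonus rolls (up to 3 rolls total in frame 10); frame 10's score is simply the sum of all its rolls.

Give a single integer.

Answer: 82

Derivation:
Frame 1: OPEN (3+1=4). Cumulative: 4
Frame 2: OPEN (9+0=9). Cumulative: 13
Frame 3: OPEN (2+2=4). Cumulative: 17
Frame 4: OPEN (2+6=8). Cumulative: 25
Frame 5: OPEN (4+0=4). Cumulative: 29
Frame 6: OPEN (3+4=7). Cumulative: 36
Frame 7: STRIKE. 10 + next two rolls (3+7) = 20. Cumulative: 56
Frame 8: SPARE (3+7=10). 10 + next roll (5) = 15. Cumulative: 71
Frame 9: OPEN (5+4=9). Cumulative: 80
Frame 10: OPEN. Sum of all frame-10 rolls (2+0) = 2. Cumulative: 82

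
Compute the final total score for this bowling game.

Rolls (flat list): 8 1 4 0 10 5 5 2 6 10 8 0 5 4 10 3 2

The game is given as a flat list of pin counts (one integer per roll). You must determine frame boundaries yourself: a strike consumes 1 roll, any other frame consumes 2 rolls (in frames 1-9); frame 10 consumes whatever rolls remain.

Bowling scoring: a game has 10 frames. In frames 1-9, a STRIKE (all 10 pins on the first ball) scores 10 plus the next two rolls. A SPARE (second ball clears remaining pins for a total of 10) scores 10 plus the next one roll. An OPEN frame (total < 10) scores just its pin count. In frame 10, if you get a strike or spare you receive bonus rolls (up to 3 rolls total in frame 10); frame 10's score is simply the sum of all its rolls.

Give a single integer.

Answer: 108

Derivation:
Frame 1: OPEN (8+1=9). Cumulative: 9
Frame 2: OPEN (4+0=4). Cumulative: 13
Frame 3: STRIKE. 10 + next two rolls (5+5) = 20. Cumulative: 33
Frame 4: SPARE (5+5=10). 10 + next roll (2) = 12. Cumulative: 45
Frame 5: OPEN (2+6=8). Cumulative: 53
Frame 6: STRIKE. 10 + next two rolls (8+0) = 18. Cumulative: 71
Frame 7: OPEN (8+0=8). Cumulative: 79
Frame 8: OPEN (5+4=9). Cumulative: 88
Frame 9: STRIKE. 10 + next two rolls (3+2) = 15. Cumulative: 103
Frame 10: OPEN. Sum of all frame-10 rolls (3+2) = 5. Cumulative: 108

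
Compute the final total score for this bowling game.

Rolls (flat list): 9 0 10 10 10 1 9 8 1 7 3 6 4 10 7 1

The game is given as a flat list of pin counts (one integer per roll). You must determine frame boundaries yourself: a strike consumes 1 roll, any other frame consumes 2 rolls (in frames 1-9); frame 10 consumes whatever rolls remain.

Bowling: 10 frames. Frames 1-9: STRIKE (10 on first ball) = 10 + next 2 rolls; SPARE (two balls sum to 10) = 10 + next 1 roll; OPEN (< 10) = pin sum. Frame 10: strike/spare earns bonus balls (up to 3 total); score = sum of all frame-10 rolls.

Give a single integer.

Frame 1: OPEN (9+0=9). Cumulative: 9
Frame 2: STRIKE. 10 + next two rolls (10+10) = 30. Cumulative: 39
Frame 3: STRIKE. 10 + next two rolls (10+1) = 21. Cumulative: 60
Frame 4: STRIKE. 10 + next two rolls (1+9) = 20. Cumulative: 80
Frame 5: SPARE (1+9=10). 10 + next roll (8) = 18. Cumulative: 98
Frame 6: OPEN (8+1=9). Cumulative: 107
Frame 7: SPARE (7+3=10). 10 + next roll (6) = 16. Cumulative: 123
Frame 8: SPARE (6+4=10). 10 + next roll (10) = 20. Cumulative: 143
Frame 9: STRIKE. 10 + next two rolls (7+1) = 18. Cumulative: 161
Frame 10: OPEN. Sum of all frame-10 rolls (7+1) = 8. Cumulative: 169

Answer: 169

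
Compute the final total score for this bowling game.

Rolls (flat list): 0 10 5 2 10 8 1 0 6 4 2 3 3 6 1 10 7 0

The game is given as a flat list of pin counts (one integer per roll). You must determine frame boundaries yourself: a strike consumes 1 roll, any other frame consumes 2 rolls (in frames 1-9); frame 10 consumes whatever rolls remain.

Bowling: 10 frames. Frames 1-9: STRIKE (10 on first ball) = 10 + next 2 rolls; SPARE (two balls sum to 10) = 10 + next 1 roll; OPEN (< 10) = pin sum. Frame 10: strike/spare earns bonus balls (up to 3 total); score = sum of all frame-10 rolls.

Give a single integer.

Answer: 99

Derivation:
Frame 1: SPARE (0+10=10). 10 + next roll (5) = 15. Cumulative: 15
Frame 2: OPEN (5+2=7). Cumulative: 22
Frame 3: STRIKE. 10 + next two rolls (8+1) = 19. Cumulative: 41
Frame 4: OPEN (8+1=9). Cumulative: 50
Frame 5: OPEN (0+6=6). Cumulative: 56
Frame 6: OPEN (4+2=6). Cumulative: 62
Frame 7: OPEN (3+3=6). Cumulative: 68
Frame 8: OPEN (6+1=7). Cumulative: 75
Frame 9: STRIKE. 10 + next two rolls (7+0) = 17. Cumulative: 92
Frame 10: OPEN. Sum of all frame-10 rolls (7+0) = 7. Cumulative: 99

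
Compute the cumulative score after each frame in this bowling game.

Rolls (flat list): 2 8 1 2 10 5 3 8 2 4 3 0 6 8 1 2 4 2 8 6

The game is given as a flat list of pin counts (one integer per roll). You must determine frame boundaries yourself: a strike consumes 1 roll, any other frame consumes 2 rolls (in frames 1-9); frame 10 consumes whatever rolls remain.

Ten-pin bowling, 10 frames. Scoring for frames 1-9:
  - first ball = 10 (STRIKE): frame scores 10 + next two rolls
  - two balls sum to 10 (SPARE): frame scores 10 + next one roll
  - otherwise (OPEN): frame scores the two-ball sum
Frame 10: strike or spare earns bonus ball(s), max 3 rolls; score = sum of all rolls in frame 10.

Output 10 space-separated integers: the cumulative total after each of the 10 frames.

Answer: 11 14 32 40 54 61 67 76 82 98

Derivation:
Frame 1: SPARE (2+8=10). 10 + next roll (1) = 11. Cumulative: 11
Frame 2: OPEN (1+2=3). Cumulative: 14
Frame 3: STRIKE. 10 + next two rolls (5+3) = 18. Cumulative: 32
Frame 4: OPEN (5+3=8). Cumulative: 40
Frame 5: SPARE (8+2=10). 10 + next roll (4) = 14. Cumulative: 54
Frame 6: OPEN (4+3=7). Cumulative: 61
Frame 7: OPEN (0+6=6). Cumulative: 67
Frame 8: OPEN (8+1=9). Cumulative: 76
Frame 9: OPEN (2+4=6). Cumulative: 82
Frame 10: SPARE. Sum of all frame-10 rolls (2+8+6) = 16. Cumulative: 98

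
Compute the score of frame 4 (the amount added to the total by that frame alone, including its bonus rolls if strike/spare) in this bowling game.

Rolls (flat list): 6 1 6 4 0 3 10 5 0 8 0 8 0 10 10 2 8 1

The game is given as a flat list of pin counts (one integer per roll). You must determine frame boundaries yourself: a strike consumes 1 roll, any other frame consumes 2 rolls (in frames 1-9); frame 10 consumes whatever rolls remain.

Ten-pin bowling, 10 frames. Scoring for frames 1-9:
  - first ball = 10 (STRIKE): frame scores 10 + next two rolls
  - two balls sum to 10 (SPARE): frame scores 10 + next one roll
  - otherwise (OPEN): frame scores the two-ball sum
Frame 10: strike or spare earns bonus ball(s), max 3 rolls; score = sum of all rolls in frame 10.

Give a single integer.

Answer: 15

Derivation:
Frame 1: OPEN (6+1=7). Cumulative: 7
Frame 2: SPARE (6+4=10). 10 + next roll (0) = 10. Cumulative: 17
Frame 3: OPEN (0+3=3). Cumulative: 20
Frame 4: STRIKE. 10 + next two rolls (5+0) = 15. Cumulative: 35
Frame 5: OPEN (5+0=5). Cumulative: 40
Frame 6: OPEN (8+0=8). Cumulative: 48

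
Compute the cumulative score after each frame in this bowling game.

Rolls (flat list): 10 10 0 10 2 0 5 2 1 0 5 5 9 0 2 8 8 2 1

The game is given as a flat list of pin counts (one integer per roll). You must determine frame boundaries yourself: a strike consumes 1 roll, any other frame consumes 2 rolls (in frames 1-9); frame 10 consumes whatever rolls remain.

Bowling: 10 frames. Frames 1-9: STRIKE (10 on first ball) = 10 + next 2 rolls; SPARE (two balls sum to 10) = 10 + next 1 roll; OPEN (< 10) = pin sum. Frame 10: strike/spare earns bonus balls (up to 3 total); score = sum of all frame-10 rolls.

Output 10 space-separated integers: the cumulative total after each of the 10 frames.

Answer: 20 40 52 54 61 62 81 90 108 119

Derivation:
Frame 1: STRIKE. 10 + next two rolls (10+0) = 20. Cumulative: 20
Frame 2: STRIKE. 10 + next two rolls (0+10) = 20. Cumulative: 40
Frame 3: SPARE (0+10=10). 10 + next roll (2) = 12. Cumulative: 52
Frame 4: OPEN (2+0=2). Cumulative: 54
Frame 5: OPEN (5+2=7). Cumulative: 61
Frame 6: OPEN (1+0=1). Cumulative: 62
Frame 7: SPARE (5+5=10). 10 + next roll (9) = 19. Cumulative: 81
Frame 8: OPEN (9+0=9). Cumulative: 90
Frame 9: SPARE (2+8=10). 10 + next roll (8) = 18. Cumulative: 108
Frame 10: SPARE. Sum of all frame-10 rolls (8+2+1) = 11. Cumulative: 119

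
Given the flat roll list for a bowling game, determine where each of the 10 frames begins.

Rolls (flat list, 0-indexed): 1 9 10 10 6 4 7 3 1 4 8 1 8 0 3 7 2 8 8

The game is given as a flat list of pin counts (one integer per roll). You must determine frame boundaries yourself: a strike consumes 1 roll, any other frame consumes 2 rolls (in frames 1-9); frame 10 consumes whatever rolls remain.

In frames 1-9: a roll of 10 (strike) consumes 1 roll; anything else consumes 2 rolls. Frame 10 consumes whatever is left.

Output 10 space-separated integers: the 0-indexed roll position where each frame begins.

Frame 1 starts at roll index 0: rolls=1,9 (sum=10), consumes 2 rolls
Frame 2 starts at roll index 2: roll=10 (strike), consumes 1 roll
Frame 3 starts at roll index 3: roll=10 (strike), consumes 1 roll
Frame 4 starts at roll index 4: rolls=6,4 (sum=10), consumes 2 rolls
Frame 5 starts at roll index 6: rolls=7,3 (sum=10), consumes 2 rolls
Frame 6 starts at roll index 8: rolls=1,4 (sum=5), consumes 2 rolls
Frame 7 starts at roll index 10: rolls=8,1 (sum=9), consumes 2 rolls
Frame 8 starts at roll index 12: rolls=8,0 (sum=8), consumes 2 rolls
Frame 9 starts at roll index 14: rolls=3,7 (sum=10), consumes 2 rolls
Frame 10 starts at roll index 16: 3 remaining rolls

Answer: 0 2 3 4 6 8 10 12 14 16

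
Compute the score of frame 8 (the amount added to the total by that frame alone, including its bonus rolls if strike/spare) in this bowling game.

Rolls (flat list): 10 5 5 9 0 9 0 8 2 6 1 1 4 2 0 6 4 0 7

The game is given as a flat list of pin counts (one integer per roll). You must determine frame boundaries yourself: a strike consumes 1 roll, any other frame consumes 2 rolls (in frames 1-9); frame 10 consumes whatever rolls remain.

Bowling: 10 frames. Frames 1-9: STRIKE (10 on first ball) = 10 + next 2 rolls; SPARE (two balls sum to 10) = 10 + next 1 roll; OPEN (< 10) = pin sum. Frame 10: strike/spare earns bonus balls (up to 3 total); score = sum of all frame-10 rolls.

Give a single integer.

Answer: 2

Derivation:
Frame 1: STRIKE. 10 + next two rolls (5+5) = 20. Cumulative: 20
Frame 2: SPARE (5+5=10). 10 + next roll (9) = 19. Cumulative: 39
Frame 3: OPEN (9+0=9). Cumulative: 48
Frame 4: OPEN (9+0=9). Cumulative: 57
Frame 5: SPARE (8+2=10). 10 + next roll (6) = 16. Cumulative: 73
Frame 6: OPEN (6+1=7). Cumulative: 80
Frame 7: OPEN (1+4=5). Cumulative: 85
Frame 8: OPEN (2+0=2). Cumulative: 87
Frame 9: SPARE (6+4=10). 10 + next roll (0) = 10. Cumulative: 97
Frame 10: OPEN. Sum of all frame-10 rolls (0+7) = 7. Cumulative: 104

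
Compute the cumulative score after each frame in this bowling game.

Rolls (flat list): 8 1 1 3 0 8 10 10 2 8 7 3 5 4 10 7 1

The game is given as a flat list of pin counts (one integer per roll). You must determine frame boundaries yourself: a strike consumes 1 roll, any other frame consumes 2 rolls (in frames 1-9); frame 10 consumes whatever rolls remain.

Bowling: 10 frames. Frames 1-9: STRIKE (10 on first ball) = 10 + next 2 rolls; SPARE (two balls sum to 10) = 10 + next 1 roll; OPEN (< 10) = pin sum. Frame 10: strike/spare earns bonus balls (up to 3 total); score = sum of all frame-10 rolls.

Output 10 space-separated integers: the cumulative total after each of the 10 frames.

Answer: 9 13 21 43 63 80 95 104 122 130

Derivation:
Frame 1: OPEN (8+1=9). Cumulative: 9
Frame 2: OPEN (1+3=4). Cumulative: 13
Frame 3: OPEN (0+8=8). Cumulative: 21
Frame 4: STRIKE. 10 + next two rolls (10+2) = 22. Cumulative: 43
Frame 5: STRIKE. 10 + next two rolls (2+8) = 20. Cumulative: 63
Frame 6: SPARE (2+8=10). 10 + next roll (7) = 17. Cumulative: 80
Frame 7: SPARE (7+3=10). 10 + next roll (5) = 15. Cumulative: 95
Frame 8: OPEN (5+4=9). Cumulative: 104
Frame 9: STRIKE. 10 + next two rolls (7+1) = 18. Cumulative: 122
Frame 10: OPEN. Sum of all frame-10 rolls (7+1) = 8. Cumulative: 130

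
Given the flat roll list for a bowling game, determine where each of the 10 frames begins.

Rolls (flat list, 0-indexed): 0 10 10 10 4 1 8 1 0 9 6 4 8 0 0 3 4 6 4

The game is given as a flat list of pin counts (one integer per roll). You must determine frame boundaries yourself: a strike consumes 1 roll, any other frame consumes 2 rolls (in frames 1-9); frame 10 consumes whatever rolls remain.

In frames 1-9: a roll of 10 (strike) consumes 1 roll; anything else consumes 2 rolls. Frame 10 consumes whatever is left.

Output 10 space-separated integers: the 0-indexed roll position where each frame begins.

Frame 1 starts at roll index 0: rolls=0,10 (sum=10), consumes 2 rolls
Frame 2 starts at roll index 2: roll=10 (strike), consumes 1 roll
Frame 3 starts at roll index 3: roll=10 (strike), consumes 1 roll
Frame 4 starts at roll index 4: rolls=4,1 (sum=5), consumes 2 rolls
Frame 5 starts at roll index 6: rolls=8,1 (sum=9), consumes 2 rolls
Frame 6 starts at roll index 8: rolls=0,9 (sum=9), consumes 2 rolls
Frame 7 starts at roll index 10: rolls=6,4 (sum=10), consumes 2 rolls
Frame 8 starts at roll index 12: rolls=8,0 (sum=8), consumes 2 rolls
Frame 9 starts at roll index 14: rolls=0,3 (sum=3), consumes 2 rolls
Frame 10 starts at roll index 16: 3 remaining rolls

Answer: 0 2 3 4 6 8 10 12 14 16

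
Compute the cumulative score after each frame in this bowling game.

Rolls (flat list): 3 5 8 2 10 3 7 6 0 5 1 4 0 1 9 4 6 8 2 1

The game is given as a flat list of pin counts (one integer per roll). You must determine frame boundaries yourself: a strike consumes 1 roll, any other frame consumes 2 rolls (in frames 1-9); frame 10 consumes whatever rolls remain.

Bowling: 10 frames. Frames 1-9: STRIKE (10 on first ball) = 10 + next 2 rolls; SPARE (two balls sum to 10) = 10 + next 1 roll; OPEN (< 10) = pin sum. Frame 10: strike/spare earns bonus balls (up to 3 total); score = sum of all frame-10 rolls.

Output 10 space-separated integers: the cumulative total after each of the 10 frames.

Answer: 8 28 48 64 70 76 80 94 112 123

Derivation:
Frame 1: OPEN (3+5=8). Cumulative: 8
Frame 2: SPARE (8+2=10). 10 + next roll (10) = 20. Cumulative: 28
Frame 3: STRIKE. 10 + next two rolls (3+7) = 20. Cumulative: 48
Frame 4: SPARE (3+7=10). 10 + next roll (6) = 16. Cumulative: 64
Frame 5: OPEN (6+0=6). Cumulative: 70
Frame 6: OPEN (5+1=6). Cumulative: 76
Frame 7: OPEN (4+0=4). Cumulative: 80
Frame 8: SPARE (1+9=10). 10 + next roll (4) = 14. Cumulative: 94
Frame 9: SPARE (4+6=10). 10 + next roll (8) = 18. Cumulative: 112
Frame 10: SPARE. Sum of all frame-10 rolls (8+2+1) = 11. Cumulative: 123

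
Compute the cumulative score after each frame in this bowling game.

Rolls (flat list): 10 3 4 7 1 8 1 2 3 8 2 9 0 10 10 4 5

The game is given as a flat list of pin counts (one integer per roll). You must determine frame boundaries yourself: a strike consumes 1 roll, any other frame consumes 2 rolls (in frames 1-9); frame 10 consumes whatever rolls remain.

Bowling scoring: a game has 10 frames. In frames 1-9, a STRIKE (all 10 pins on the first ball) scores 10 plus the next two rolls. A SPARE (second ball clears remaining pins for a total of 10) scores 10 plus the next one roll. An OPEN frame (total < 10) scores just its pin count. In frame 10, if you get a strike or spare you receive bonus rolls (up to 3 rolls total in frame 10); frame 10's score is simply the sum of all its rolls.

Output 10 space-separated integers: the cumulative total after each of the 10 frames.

Answer: 17 24 32 41 46 65 74 98 117 126

Derivation:
Frame 1: STRIKE. 10 + next two rolls (3+4) = 17. Cumulative: 17
Frame 2: OPEN (3+4=7). Cumulative: 24
Frame 3: OPEN (7+1=8). Cumulative: 32
Frame 4: OPEN (8+1=9). Cumulative: 41
Frame 5: OPEN (2+3=5). Cumulative: 46
Frame 6: SPARE (8+2=10). 10 + next roll (9) = 19. Cumulative: 65
Frame 7: OPEN (9+0=9). Cumulative: 74
Frame 8: STRIKE. 10 + next two rolls (10+4) = 24. Cumulative: 98
Frame 9: STRIKE. 10 + next two rolls (4+5) = 19. Cumulative: 117
Frame 10: OPEN. Sum of all frame-10 rolls (4+5) = 9. Cumulative: 126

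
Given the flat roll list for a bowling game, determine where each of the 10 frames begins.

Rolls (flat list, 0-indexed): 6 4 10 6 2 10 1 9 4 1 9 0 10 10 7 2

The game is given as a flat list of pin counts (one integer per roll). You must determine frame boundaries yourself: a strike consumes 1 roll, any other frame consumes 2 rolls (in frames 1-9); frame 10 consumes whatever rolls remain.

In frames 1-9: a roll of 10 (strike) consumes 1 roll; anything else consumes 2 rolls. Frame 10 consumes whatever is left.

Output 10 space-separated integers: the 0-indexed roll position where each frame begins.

Frame 1 starts at roll index 0: rolls=6,4 (sum=10), consumes 2 rolls
Frame 2 starts at roll index 2: roll=10 (strike), consumes 1 roll
Frame 3 starts at roll index 3: rolls=6,2 (sum=8), consumes 2 rolls
Frame 4 starts at roll index 5: roll=10 (strike), consumes 1 roll
Frame 5 starts at roll index 6: rolls=1,9 (sum=10), consumes 2 rolls
Frame 6 starts at roll index 8: rolls=4,1 (sum=5), consumes 2 rolls
Frame 7 starts at roll index 10: rolls=9,0 (sum=9), consumes 2 rolls
Frame 8 starts at roll index 12: roll=10 (strike), consumes 1 roll
Frame 9 starts at roll index 13: roll=10 (strike), consumes 1 roll
Frame 10 starts at roll index 14: 2 remaining rolls

Answer: 0 2 3 5 6 8 10 12 13 14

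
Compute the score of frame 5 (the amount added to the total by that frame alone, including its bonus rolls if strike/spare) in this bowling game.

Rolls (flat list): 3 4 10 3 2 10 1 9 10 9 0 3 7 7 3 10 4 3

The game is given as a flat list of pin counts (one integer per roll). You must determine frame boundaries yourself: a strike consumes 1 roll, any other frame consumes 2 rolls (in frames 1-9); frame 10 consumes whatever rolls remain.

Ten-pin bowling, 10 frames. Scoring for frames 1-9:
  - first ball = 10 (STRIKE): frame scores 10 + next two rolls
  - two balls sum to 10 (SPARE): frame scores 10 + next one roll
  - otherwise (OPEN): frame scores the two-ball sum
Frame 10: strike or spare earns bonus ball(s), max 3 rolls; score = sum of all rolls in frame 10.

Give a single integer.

Frame 1: OPEN (3+4=7). Cumulative: 7
Frame 2: STRIKE. 10 + next two rolls (3+2) = 15. Cumulative: 22
Frame 3: OPEN (3+2=5). Cumulative: 27
Frame 4: STRIKE. 10 + next two rolls (1+9) = 20. Cumulative: 47
Frame 5: SPARE (1+9=10). 10 + next roll (10) = 20. Cumulative: 67
Frame 6: STRIKE. 10 + next two rolls (9+0) = 19. Cumulative: 86
Frame 7: OPEN (9+0=9). Cumulative: 95

Answer: 20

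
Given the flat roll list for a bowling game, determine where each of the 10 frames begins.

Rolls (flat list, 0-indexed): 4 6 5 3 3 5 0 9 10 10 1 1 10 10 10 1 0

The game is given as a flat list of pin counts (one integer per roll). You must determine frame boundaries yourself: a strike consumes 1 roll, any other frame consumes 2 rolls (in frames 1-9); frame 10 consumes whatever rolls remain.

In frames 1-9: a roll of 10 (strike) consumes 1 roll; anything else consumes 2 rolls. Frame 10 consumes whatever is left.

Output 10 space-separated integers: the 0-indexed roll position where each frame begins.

Frame 1 starts at roll index 0: rolls=4,6 (sum=10), consumes 2 rolls
Frame 2 starts at roll index 2: rolls=5,3 (sum=8), consumes 2 rolls
Frame 3 starts at roll index 4: rolls=3,5 (sum=8), consumes 2 rolls
Frame 4 starts at roll index 6: rolls=0,9 (sum=9), consumes 2 rolls
Frame 5 starts at roll index 8: roll=10 (strike), consumes 1 roll
Frame 6 starts at roll index 9: roll=10 (strike), consumes 1 roll
Frame 7 starts at roll index 10: rolls=1,1 (sum=2), consumes 2 rolls
Frame 8 starts at roll index 12: roll=10 (strike), consumes 1 roll
Frame 9 starts at roll index 13: roll=10 (strike), consumes 1 roll
Frame 10 starts at roll index 14: 3 remaining rolls

Answer: 0 2 4 6 8 9 10 12 13 14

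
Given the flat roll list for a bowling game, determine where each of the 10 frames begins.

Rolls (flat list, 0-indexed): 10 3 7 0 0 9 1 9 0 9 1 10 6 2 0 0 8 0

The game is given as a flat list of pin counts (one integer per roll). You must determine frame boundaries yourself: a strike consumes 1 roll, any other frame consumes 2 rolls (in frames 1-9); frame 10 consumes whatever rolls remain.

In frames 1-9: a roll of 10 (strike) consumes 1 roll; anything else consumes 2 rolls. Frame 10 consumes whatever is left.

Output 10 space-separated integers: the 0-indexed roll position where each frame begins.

Answer: 0 1 3 5 7 9 11 12 14 16

Derivation:
Frame 1 starts at roll index 0: roll=10 (strike), consumes 1 roll
Frame 2 starts at roll index 1: rolls=3,7 (sum=10), consumes 2 rolls
Frame 3 starts at roll index 3: rolls=0,0 (sum=0), consumes 2 rolls
Frame 4 starts at roll index 5: rolls=9,1 (sum=10), consumes 2 rolls
Frame 5 starts at roll index 7: rolls=9,0 (sum=9), consumes 2 rolls
Frame 6 starts at roll index 9: rolls=9,1 (sum=10), consumes 2 rolls
Frame 7 starts at roll index 11: roll=10 (strike), consumes 1 roll
Frame 8 starts at roll index 12: rolls=6,2 (sum=8), consumes 2 rolls
Frame 9 starts at roll index 14: rolls=0,0 (sum=0), consumes 2 rolls
Frame 10 starts at roll index 16: 2 remaining rolls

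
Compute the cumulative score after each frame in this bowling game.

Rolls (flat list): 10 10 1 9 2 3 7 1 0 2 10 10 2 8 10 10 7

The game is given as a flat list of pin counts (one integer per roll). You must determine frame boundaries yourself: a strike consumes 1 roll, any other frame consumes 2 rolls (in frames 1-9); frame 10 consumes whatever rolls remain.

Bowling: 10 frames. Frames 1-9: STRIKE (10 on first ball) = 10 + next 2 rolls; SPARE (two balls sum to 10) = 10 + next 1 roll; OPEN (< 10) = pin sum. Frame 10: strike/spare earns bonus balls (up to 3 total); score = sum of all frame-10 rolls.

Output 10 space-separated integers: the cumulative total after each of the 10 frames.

Frame 1: STRIKE. 10 + next two rolls (10+1) = 21. Cumulative: 21
Frame 2: STRIKE. 10 + next two rolls (1+9) = 20. Cumulative: 41
Frame 3: SPARE (1+9=10). 10 + next roll (2) = 12. Cumulative: 53
Frame 4: OPEN (2+3=5). Cumulative: 58
Frame 5: OPEN (7+1=8). Cumulative: 66
Frame 6: OPEN (0+2=2). Cumulative: 68
Frame 7: STRIKE. 10 + next two rolls (10+2) = 22. Cumulative: 90
Frame 8: STRIKE. 10 + next two rolls (2+8) = 20. Cumulative: 110
Frame 9: SPARE (2+8=10). 10 + next roll (10) = 20. Cumulative: 130
Frame 10: STRIKE. Sum of all frame-10 rolls (10+10+7) = 27. Cumulative: 157

Answer: 21 41 53 58 66 68 90 110 130 157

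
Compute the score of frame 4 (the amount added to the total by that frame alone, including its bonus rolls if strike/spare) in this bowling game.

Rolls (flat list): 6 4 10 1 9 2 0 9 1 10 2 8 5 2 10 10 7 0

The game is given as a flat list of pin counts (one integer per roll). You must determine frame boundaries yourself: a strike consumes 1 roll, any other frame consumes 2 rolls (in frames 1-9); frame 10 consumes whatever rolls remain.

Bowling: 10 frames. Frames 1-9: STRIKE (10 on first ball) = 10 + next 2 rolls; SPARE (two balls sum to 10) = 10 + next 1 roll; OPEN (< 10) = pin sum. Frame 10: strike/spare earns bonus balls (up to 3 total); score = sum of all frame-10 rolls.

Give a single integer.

Frame 1: SPARE (6+4=10). 10 + next roll (10) = 20. Cumulative: 20
Frame 2: STRIKE. 10 + next two rolls (1+9) = 20. Cumulative: 40
Frame 3: SPARE (1+9=10). 10 + next roll (2) = 12. Cumulative: 52
Frame 4: OPEN (2+0=2). Cumulative: 54
Frame 5: SPARE (9+1=10). 10 + next roll (10) = 20. Cumulative: 74
Frame 6: STRIKE. 10 + next two rolls (2+8) = 20. Cumulative: 94

Answer: 2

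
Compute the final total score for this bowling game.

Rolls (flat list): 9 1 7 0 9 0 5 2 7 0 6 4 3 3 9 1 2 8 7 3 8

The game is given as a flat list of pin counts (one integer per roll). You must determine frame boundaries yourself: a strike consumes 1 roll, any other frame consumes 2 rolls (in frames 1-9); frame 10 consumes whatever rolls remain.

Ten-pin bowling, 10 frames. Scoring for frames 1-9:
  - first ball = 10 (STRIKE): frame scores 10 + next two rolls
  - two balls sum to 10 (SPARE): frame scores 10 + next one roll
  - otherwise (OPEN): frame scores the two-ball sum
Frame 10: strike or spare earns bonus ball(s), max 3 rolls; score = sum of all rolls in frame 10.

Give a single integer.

Frame 1: SPARE (9+1=10). 10 + next roll (7) = 17. Cumulative: 17
Frame 2: OPEN (7+0=7). Cumulative: 24
Frame 3: OPEN (9+0=9). Cumulative: 33
Frame 4: OPEN (5+2=7). Cumulative: 40
Frame 5: OPEN (7+0=7). Cumulative: 47
Frame 6: SPARE (6+4=10). 10 + next roll (3) = 13. Cumulative: 60
Frame 7: OPEN (3+3=6). Cumulative: 66
Frame 8: SPARE (9+1=10). 10 + next roll (2) = 12. Cumulative: 78
Frame 9: SPARE (2+8=10). 10 + next roll (7) = 17. Cumulative: 95
Frame 10: SPARE. Sum of all frame-10 rolls (7+3+8) = 18. Cumulative: 113

Answer: 113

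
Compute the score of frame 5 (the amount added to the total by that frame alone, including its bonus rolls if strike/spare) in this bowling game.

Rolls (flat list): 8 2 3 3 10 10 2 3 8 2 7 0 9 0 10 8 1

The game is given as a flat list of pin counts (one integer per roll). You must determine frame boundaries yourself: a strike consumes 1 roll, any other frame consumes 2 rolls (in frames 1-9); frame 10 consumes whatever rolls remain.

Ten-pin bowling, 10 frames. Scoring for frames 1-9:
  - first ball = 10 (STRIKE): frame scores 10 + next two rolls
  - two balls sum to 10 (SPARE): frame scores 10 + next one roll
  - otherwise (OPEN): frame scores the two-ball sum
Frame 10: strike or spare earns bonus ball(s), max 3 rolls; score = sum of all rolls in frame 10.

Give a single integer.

Answer: 5

Derivation:
Frame 1: SPARE (8+2=10). 10 + next roll (3) = 13. Cumulative: 13
Frame 2: OPEN (3+3=6). Cumulative: 19
Frame 3: STRIKE. 10 + next two rolls (10+2) = 22. Cumulative: 41
Frame 4: STRIKE. 10 + next two rolls (2+3) = 15. Cumulative: 56
Frame 5: OPEN (2+3=5). Cumulative: 61
Frame 6: SPARE (8+2=10). 10 + next roll (7) = 17. Cumulative: 78
Frame 7: OPEN (7+0=7). Cumulative: 85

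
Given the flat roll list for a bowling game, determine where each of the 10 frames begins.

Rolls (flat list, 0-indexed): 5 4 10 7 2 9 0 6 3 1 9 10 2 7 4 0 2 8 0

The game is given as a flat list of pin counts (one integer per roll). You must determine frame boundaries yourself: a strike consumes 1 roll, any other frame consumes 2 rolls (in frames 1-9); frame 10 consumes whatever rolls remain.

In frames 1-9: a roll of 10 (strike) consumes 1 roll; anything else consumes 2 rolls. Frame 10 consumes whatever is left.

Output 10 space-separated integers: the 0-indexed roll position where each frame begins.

Answer: 0 2 3 5 7 9 11 12 14 16

Derivation:
Frame 1 starts at roll index 0: rolls=5,4 (sum=9), consumes 2 rolls
Frame 2 starts at roll index 2: roll=10 (strike), consumes 1 roll
Frame 3 starts at roll index 3: rolls=7,2 (sum=9), consumes 2 rolls
Frame 4 starts at roll index 5: rolls=9,0 (sum=9), consumes 2 rolls
Frame 5 starts at roll index 7: rolls=6,3 (sum=9), consumes 2 rolls
Frame 6 starts at roll index 9: rolls=1,9 (sum=10), consumes 2 rolls
Frame 7 starts at roll index 11: roll=10 (strike), consumes 1 roll
Frame 8 starts at roll index 12: rolls=2,7 (sum=9), consumes 2 rolls
Frame 9 starts at roll index 14: rolls=4,0 (sum=4), consumes 2 rolls
Frame 10 starts at roll index 16: 3 remaining rolls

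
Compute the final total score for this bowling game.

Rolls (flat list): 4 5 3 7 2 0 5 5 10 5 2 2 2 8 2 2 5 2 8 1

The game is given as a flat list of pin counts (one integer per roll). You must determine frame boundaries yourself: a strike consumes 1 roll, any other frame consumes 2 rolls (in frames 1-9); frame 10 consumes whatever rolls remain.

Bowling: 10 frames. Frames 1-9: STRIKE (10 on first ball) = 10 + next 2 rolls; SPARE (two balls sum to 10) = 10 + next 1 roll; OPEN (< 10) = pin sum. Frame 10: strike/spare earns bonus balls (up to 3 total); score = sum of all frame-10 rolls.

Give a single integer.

Answer: 101

Derivation:
Frame 1: OPEN (4+5=9). Cumulative: 9
Frame 2: SPARE (3+7=10). 10 + next roll (2) = 12. Cumulative: 21
Frame 3: OPEN (2+0=2). Cumulative: 23
Frame 4: SPARE (5+5=10). 10 + next roll (10) = 20. Cumulative: 43
Frame 5: STRIKE. 10 + next two rolls (5+2) = 17. Cumulative: 60
Frame 6: OPEN (5+2=7). Cumulative: 67
Frame 7: OPEN (2+2=4). Cumulative: 71
Frame 8: SPARE (8+2=10). 10 + next roll (2) = 12. Cumulative: 83
Frame 9: OPEN (2+5=7). Cumulative: 90
Frame 10: SPARE. Sum of all frame-10 rolls (2+8+1) = 11. Cumulative: 101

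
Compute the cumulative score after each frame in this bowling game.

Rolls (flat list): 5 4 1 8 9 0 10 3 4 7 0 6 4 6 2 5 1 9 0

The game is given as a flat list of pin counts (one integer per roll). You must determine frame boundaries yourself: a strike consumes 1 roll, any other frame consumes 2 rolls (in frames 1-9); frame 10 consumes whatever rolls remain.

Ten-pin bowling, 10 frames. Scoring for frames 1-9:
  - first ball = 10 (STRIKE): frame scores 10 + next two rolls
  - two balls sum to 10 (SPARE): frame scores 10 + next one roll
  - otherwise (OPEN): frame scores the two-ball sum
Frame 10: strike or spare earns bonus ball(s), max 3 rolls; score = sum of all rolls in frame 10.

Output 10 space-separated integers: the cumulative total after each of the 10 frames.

Answer: 9 18 27 44 51 58 74 82 88 97

Derivation:
Frame 1: OPEN (5+4=9). Cumulative: 9
Frame 2: OPEN (1+8=9). Cumulative: 18
Frame 3: OPEN (9+0=9). Cumulative: 27
Frame 4: STRIKE. 10 + next two rolls (3+4) = 17. Cumulative: 44
Frame 5: OPEN (3+4=7). Cumulative: 51
Frame 6: OPEN (7+0=7). Cumulative: 58
Frame 7: SPARE (6+4=10). 10 + next roll (6) = 16. Cumulative: 74
Frame 8: OPEN (6+2=8). Cumulative: 82
Frame 9: OPEN (5+1=6). Cumulative: 88
Frame 10: OPEN. Sum of all frame-10 rolls (9+0) = 9. Cumulative: 97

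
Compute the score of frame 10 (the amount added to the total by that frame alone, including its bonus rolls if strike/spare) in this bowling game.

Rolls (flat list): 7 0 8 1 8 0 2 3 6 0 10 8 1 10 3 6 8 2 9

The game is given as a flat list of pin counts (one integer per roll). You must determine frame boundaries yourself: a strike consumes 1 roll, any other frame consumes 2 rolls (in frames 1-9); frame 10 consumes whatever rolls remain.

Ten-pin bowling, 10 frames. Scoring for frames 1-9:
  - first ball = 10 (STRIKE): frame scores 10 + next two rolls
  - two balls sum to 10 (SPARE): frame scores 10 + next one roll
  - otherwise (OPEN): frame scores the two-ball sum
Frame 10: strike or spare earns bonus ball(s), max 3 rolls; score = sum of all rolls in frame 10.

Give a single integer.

Answer: 19

Derivation:
Frame 1: OPEN (7+0=7). Cumulative: 7
Frame 2: OPEN (8+1=9). Cumulative: 16
Frame 3: OPEN (8+0=8). Cumulative: 24
Frame 4: OPEN (2+3=5). Cumulative: 29
Frame 5: OPEN (6+0=6). Cumulative: 35
Frame 6: STRIKE. 10 + next two rolls (8+1) = 19. Cumulative: 54
Frame 7: OPEN (8+1=9). Cumulative: 63
Frame 8: STRIKE. 10 + next two rolls (3+6) = 19. Cumulative: 82
Frame 9: OPEN (3+6=9). Cumulative: 91
Frame 10: SPARE. Sum of all frame-10 rolls (8+2+9) = 19. Cumulative: 110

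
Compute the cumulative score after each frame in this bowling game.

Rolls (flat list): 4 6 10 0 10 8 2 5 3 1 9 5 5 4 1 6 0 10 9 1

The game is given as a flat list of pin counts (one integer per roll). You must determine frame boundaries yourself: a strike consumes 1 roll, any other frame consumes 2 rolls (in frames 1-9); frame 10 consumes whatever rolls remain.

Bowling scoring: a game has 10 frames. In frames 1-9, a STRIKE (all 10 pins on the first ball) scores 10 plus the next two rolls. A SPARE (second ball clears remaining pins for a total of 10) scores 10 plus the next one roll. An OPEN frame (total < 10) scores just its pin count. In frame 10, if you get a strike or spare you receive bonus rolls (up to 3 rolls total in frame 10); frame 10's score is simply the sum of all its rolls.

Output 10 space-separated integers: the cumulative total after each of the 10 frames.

Frame 1: SPARE (4+6=10). 10 + next roll (10) = 20. Cumulative: 20
Frame 2: STRIKE. 10 + next two rolls (0+10) = 20. Cumulative: 40
Frame 3: SPARE (0+10=10). 10 + next roll (8) = 18. Cumulative: 58
Frame 4: SPARE (8+2=10). 10 + next roll (5) = 15. Cumulative: 73
Frame 5: OPEN (5+3=8). Cumulative: 81
Frame 6: SPARE (1+9=10). 10 + next roll (5) = 15. Cumulative: 96
Frame 7: SPARE (5+5=10). 10 + next roll (4) = 14. Cumulative: 110
Frame 8: OPEN (4+1=5). Cumulative: 115
Frame 9: OPEN (6+0=6). Cumulative: 121
Frame 10: STRIKE. Sum of all frame-10 rolls (10+9+1) = 20. Cumulative: 141

Answer: 20 40 58 73 81 96 110 115 121 141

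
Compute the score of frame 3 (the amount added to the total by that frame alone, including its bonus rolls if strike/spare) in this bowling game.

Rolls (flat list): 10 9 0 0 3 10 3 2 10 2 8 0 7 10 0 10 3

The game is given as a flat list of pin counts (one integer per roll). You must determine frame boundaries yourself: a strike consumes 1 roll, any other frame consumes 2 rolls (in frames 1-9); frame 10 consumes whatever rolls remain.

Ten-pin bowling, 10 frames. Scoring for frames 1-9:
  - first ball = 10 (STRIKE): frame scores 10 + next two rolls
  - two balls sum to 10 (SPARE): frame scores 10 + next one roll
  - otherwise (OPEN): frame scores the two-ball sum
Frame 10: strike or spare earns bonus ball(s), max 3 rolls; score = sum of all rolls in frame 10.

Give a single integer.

Answer: 3

Derivation:
Frame 1: STRIKE. 10 + next two rolls (9+0) = 19. Cumulative: 19
Frame 2: OPEN (9+0=9). Cumulative: 28
Frame 3: OPEN (0+3=3). Cumulative: 31
Frame 4: STRIKE. 10 + next two rolls (3+2) = 15. Cumulative: 46
Frame 5: OPEN (3+2=5). Cumulative: 51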